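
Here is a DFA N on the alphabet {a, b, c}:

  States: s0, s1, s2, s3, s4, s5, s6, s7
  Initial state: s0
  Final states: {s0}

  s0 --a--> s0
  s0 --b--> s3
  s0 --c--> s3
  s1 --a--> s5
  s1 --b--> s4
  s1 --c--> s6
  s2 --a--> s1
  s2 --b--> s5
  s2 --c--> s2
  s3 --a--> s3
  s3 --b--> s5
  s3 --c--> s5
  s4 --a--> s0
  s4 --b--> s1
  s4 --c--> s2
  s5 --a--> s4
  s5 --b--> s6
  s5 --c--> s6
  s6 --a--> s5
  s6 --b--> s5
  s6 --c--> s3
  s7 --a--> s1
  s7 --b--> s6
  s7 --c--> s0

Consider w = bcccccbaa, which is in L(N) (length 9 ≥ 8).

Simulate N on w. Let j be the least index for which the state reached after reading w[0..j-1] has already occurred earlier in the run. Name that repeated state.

Run of N on w = b c c c c c b a a:
  step 0: s0  (start)
  step 1: s3  (read b: s0→s3)
  step 2: s5  (read c: s3→s5)
  step 3: s6  (read c: s5→s6)
  step 4: s3  (read c: s6→s3)   ← first repeat (s3 seen earlier)
  step 5: s5  (read c: s3→s5)
  step 6: s6  (read c: s5→s6)
  step 7: s5  (read b: s6→s5)
  step 8: s4  (read a: s5→s4)
  step 9: s0  (read a: s4→s0)

The earliest repeat is at step j = 4: N is in s3, which it already visited at step i = 1.

s3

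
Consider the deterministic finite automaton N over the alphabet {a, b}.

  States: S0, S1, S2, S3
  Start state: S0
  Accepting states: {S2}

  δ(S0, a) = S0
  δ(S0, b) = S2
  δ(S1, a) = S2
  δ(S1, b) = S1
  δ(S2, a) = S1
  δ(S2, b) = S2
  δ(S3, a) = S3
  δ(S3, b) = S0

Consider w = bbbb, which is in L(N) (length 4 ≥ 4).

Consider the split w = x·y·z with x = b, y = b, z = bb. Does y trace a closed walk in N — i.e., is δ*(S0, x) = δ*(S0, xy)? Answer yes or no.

Run of N on the first 2 characters of w = b b:
  step 0: S0  (start)
  step 1: S2  (read b: S0→S2)
  step 2: S2  (read b: S2→S2)

After x (step 1): S2. After xy (step 2): S2.
They match, so y = b drives N around a cycle from S2 back to itself; pumping y any number of times keeps N in S2 before reading z, and xyⁱz ∈ L(N) for every i ≥ 0.

yes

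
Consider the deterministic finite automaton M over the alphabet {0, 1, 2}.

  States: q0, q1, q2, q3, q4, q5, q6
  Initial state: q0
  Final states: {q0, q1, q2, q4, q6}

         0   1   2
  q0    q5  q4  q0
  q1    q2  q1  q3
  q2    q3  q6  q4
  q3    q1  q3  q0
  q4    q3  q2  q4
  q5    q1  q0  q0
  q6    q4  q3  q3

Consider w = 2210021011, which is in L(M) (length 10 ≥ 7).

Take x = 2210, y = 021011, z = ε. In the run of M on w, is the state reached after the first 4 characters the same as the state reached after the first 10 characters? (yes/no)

State sequence: q0 -2-> q0 -2-> q0 -1-> q4 -0-> q3 -0-> q1 -2-> q3 -1-> q3 -0-> q1 -1-> q1 -1-> q1

After x (step 4): q3. After xy (step 10): q1.
They differ (q3 ≠ q1), so y is not a cycle from the state after x; this split is not the one the pumping-lemma construction produces, and pumping y need not keep the string in L(M).

no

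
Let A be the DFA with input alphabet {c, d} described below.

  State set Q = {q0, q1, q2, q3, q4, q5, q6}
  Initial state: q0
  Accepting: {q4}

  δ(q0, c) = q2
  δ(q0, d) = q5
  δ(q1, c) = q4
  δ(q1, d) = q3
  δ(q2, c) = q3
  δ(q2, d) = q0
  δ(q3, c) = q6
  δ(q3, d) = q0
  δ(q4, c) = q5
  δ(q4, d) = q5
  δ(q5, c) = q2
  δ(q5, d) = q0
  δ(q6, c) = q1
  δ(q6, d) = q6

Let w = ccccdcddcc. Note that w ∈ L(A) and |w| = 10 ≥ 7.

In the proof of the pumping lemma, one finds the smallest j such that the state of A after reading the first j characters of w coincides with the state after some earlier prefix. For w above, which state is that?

Run of A on w = c c c c d c d d c c:
  step 0: q0  (start)
  step 1: q2  (read c: q0→q2)
  step 2: q3  (read c: q2→q3)
  step 3: q6  (read c: q3→q6)
  step 4: q1  (read c: q6→q1)
  step 5: q3  (read d: q1→q3)   ← first repeat (q3 seen earlier)
  step 6: q6  (read c: q3→q6)
  step 7: q6  (read d: q6→q6)
  step 8: q6  (read d: q6→q6)
  step 9: q1  (read c: q6→q1)
  step 10: q4  (read c: q1→q4)

The earliest repeat is at step j = 5: A is in q3, which it already visited at step i = 2.
With |Q| = 7, pigeonhole forces a state repeat no later than step 7; the substring read between the first and second visits to that state can be pumped.

q3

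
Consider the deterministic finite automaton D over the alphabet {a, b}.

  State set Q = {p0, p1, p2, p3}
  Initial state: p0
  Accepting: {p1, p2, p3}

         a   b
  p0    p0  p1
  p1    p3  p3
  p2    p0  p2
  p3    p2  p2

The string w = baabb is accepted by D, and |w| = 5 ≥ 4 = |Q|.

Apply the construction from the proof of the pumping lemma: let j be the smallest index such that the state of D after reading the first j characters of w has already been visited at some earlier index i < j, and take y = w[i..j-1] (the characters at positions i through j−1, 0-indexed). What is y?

State sequence: p0 -b-> p1 -a-> p3 -a-> p2 -b-> p2 -b-> p2
First repeat at step 4: p2 was already visited.

So i = 3, j = 4, giving x = w[0:3] = baa, y = w[3:4] = b, z = w[4:5] = b.
Check: |xy| = 4 ≤ 4 and |y| = 1 ≥ 1. Reading y takes D from p2 back to p2, so every xyⁱz is accepted.

b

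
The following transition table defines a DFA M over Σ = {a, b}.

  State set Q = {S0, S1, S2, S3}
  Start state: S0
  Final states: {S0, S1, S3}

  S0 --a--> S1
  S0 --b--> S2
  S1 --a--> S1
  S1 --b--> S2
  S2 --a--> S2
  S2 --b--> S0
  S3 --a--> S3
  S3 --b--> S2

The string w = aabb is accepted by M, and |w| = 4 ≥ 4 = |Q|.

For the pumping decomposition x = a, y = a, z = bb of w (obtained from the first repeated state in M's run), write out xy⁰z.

abb

xy⁰z = xz = a·bb = abb.
Reading y = a takes M from S1 back to S1, so after x the machine is still in S1, and z then leads to the accepting state S0. Hence abb ∈ L(M).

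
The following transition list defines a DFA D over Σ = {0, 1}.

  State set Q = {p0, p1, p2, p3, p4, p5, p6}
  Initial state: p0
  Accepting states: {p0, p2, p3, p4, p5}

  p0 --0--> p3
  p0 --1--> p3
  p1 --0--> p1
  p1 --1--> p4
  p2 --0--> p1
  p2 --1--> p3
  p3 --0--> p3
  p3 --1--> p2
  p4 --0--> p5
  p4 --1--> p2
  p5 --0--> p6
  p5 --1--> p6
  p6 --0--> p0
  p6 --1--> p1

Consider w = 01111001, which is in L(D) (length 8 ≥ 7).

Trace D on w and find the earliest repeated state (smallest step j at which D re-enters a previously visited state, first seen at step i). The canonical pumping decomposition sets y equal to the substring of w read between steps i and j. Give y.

11

State sequence: p0 -0-> p3 -1-> p2 -1-> p3 -1-> p2 -1-> p3 -0-> p3 -0-> p3 -1-> p2
First repeat at step 3: p3 was already visited.

So i = 1, j = 3, giving x = w[0:1] = 0, y = w[1:3] = 11, z = w[3:8] = 11001.
Check: |xy| = 3 ≤ 7 and |y| = 2 ≥ 1. Reading y takes D from p3 back to p3, so every xyⁱz is accepted.
The DFA has 7 states, so the proof of the pumping lemma guarantees a repeated state among the first 7+1 visited; the segment between the two visits is the pumpable y.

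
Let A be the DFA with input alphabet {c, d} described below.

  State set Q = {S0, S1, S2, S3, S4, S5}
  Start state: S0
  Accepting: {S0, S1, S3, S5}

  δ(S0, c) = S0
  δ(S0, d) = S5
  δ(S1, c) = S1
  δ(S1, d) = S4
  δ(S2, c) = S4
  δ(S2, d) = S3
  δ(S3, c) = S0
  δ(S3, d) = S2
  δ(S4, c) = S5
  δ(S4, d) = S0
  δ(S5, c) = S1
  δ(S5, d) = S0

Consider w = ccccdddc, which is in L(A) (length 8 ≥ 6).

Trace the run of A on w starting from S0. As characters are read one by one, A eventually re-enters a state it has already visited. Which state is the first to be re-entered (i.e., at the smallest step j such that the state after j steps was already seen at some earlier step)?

State sequence: S0 -c-> S0 -c-> S0 -c-> S0 -c-> S0 -d-> S5 -d-> S0 -d-> S5 -c-> S1
First repeat at step 1: S0 was already visited.

The earliest repeat is at step j = 1: A is in S0, which it already visited at step i = 0.

S0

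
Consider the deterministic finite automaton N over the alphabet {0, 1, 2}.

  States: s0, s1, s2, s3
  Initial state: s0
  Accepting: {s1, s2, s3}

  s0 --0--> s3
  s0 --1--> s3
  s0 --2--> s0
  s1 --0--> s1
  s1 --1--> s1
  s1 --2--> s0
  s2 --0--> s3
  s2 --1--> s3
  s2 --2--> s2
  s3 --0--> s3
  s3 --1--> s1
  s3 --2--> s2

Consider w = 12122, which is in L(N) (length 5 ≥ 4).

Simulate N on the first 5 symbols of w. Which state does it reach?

State sequence: s0 -1-> s3 -2-> s2 -1-> s3 -2-> s2 -2-> s2

After reading 5 characters, N is in state s2.

s2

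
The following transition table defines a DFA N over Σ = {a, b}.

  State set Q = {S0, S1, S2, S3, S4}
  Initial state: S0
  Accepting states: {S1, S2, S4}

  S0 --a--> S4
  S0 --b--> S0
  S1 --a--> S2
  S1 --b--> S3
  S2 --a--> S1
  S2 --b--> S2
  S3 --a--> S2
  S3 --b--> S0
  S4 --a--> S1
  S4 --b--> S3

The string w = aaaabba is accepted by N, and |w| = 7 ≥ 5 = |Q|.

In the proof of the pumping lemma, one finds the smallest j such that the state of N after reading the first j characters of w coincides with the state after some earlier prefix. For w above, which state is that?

S1

State sequence: S0 -a-> S4 -a-> S1 -a-> S2 -a-> S1 -b-> S3 -b-> S0 -a-> S4
First repeat at step 4: S1 was already visited.

The earliest repeat is at step j = 4: N is in S1, which it already visited at step i = 2.
With |Q| = 5, pigeonhole forces a state repeat no later than step 5; the substring read between the first and second visits to that state can be pumped.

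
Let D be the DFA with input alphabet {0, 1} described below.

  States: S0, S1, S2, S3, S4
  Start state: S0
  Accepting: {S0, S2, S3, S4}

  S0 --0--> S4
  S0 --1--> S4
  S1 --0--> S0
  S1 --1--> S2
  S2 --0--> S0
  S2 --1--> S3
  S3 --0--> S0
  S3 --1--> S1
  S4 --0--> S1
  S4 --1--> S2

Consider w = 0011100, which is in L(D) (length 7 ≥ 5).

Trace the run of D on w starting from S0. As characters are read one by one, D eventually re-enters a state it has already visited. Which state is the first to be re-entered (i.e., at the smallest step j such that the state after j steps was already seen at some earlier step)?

S1

State sequence: S0 -0-> S4 -0-> S1 -1-> S2 -1-> S3 -1-> S1 -0-> S0 -0-> S4
First repeat at step 5: S1 was already visited.

The earliest repeat is at step j = 5: D is in S1, which it already visited at step i = 2.
Pumping length from the standard proof: p = 5 (the number of states). The repeated state found above gives |xy| = j ≤ 5 and |y| = j − i ≥ 1.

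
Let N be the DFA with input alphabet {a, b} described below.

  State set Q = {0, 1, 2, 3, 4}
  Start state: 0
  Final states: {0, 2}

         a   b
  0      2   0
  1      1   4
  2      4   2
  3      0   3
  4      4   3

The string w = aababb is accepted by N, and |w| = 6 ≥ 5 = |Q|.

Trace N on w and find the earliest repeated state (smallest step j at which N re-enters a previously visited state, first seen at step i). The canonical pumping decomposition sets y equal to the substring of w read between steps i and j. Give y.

aaba

Run of N on w = a a b a b b:
  step 0: 0  (start)
  step 1: 2  (read a: 0→2)
  step 2: 4  (read a: 2→4)
  step 3: 3  (read b: 4→3)
  step 4: 0  (read a: 3→0)   ← first repeat (0 seen earlier)
  step 5: 0  (read b: 0→0)
  step 6: 0  (read b: 0→0)

So i = 0, j = 4, giving x = w[0:0] = ε, y = w[0:4] = aaba, z = w[4:6] = bb.
Check: |xy| = 4 ≤ 5 and |y| = 4 ≥ 1. Reading y takes N from 0 back to 0, so every xyⁱz is accepted.
Pumping length from the standard proof: p = 5 (the number of states). The repeated state found above gives |xy| = j ≤ 5 and |y| = j − i ≥ 1.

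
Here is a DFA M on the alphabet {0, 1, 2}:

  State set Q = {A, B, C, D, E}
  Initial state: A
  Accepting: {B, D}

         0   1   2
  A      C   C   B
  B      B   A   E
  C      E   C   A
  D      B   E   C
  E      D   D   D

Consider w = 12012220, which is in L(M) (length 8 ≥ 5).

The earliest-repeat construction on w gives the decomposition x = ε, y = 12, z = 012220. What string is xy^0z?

xy⁰z = xz = ε·012220 = 012220.
Reading y = 12 takes M from A back to A, so after x the machine is still in A, and z then leads to the accepting state D. Hence 012220 ∈ L(M).

012220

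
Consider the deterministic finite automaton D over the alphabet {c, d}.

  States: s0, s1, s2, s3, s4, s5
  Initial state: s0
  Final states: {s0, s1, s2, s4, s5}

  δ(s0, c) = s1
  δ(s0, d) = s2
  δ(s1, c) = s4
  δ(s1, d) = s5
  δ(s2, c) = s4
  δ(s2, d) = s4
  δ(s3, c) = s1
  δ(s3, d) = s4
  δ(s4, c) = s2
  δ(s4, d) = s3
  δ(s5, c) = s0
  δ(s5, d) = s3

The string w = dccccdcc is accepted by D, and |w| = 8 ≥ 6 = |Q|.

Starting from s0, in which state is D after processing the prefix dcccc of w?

s2

Run of D on the first 5 characters of w = d c c c c:
  step 0: s0  (start)
  step 1: s2  (read d: s0→s2)
  step 2: s4  (read c: s2→s4)
  step 3: s2  (read c: s4→s2)
  step 4: s4  (read c: s2→s4)
  step 5: s2  (read c: s4→s2)

After reading 5 characters, D is in state s2.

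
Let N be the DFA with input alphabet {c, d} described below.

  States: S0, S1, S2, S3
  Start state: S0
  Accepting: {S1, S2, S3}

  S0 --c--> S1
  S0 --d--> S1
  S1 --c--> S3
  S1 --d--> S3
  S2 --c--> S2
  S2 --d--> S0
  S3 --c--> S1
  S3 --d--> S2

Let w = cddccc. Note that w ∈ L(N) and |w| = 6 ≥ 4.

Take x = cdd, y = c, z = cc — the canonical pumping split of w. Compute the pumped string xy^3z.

xy^3z = cdd·c·c·c·cc = cddccccc.
Reading y = c takes N from S2 back to S2, so after x·y·y·y the machine is still in S2, and z then leads to the accepting state S2. Hence cddccccc ∈ L(N).

cddccccc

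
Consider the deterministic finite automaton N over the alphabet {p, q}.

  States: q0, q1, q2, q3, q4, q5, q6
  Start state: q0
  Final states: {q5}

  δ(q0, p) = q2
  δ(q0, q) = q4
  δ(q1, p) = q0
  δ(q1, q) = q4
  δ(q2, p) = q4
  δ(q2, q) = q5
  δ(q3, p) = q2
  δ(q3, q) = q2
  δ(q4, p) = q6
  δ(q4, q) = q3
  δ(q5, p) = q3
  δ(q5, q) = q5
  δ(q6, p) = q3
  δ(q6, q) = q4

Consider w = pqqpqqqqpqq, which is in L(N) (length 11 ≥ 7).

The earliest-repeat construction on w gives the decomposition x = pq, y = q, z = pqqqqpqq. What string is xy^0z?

xy⁰z = xz = pq·pqqqqpqq = pqpqqqqpqq.
Reading y = q takes N from q5 back to q5, so after x the machine is still in q5, and z then leads to the accepting state q5. Hence pqpqqqqpqq ∈ L(N).

pqpqqqqpqq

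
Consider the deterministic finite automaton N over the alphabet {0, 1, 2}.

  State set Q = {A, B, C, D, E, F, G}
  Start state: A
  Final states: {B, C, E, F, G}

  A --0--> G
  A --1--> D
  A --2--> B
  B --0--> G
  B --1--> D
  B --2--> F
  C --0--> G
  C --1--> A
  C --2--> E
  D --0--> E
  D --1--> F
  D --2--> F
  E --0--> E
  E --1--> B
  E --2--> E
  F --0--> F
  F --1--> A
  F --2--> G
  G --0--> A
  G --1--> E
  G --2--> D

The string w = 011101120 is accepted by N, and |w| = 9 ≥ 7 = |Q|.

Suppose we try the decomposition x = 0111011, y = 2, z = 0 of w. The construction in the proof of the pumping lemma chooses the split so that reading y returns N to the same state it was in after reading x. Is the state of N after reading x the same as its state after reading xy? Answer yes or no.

no

State sequence: A -0-> G -1-> E -1-> B -1-> D -0-> E -1-> B -1-> D -2-> F

After x (step 7): D. After xy (step 8): F.
They differ (D ≠ F), so y is not a cycle from the state after x; this split is not the one the pumping-lemma construction produces, and pumping y need not keep the string in L(N).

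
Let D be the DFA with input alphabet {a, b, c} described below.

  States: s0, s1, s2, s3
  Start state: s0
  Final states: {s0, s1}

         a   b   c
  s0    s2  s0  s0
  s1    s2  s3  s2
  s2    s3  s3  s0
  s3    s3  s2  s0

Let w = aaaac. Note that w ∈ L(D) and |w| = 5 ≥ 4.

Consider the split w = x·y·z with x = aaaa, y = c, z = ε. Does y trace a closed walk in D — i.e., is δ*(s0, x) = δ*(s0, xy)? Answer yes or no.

no

Run of D on the first 5 characters of w = a a a a c:
  step 0: s0  (start)
  step 1: s2  (read a: s0→s2)
  step 2: s3  (read a: s2→s3)
  step 3: s3  (read a: s3→s3)
  step 4: s3  (read a: s3→s3)
  step 5: s0  (read c: s3→s0)

After x (step 4): s3. After xy (step 5): s0.
They differ (s3 ≠ s0), so y is not a cycle from the state after x; this split is not the one the pumping-lemma construction produces, and pumping y need not keep the string in L(D).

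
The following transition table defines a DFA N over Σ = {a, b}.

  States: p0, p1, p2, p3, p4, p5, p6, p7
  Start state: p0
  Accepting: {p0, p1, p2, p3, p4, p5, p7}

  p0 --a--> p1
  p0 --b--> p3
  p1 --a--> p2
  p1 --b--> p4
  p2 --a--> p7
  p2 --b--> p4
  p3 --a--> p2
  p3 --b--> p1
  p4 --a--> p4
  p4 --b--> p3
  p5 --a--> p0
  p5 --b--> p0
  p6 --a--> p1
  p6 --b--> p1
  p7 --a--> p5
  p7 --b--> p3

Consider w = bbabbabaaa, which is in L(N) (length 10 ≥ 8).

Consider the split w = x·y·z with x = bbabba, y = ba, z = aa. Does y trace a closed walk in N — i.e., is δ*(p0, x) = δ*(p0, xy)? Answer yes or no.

no

State sequence: p0 -b-> p3 -b-> p1 -a-> p2 -b-> p4 -b-> p3 -a-> p2 -b-> p4 -a-> p4

After x (step 6): p2. After xy (step 8): p4.
They differ (p2 ≠ p4), so y is not a cycle from the state after x; this split is not the one the pumping-lemma construction produces, and pumping y need not keep the string in L(N).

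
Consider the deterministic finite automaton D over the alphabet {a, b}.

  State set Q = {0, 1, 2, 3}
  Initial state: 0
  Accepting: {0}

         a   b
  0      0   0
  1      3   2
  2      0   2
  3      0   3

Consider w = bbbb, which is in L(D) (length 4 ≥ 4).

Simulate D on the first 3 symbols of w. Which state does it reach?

Run of D on the first 3 characters of w = b b b:
  step 0: 0  (start)
  step 1: 0  (read b: 0→0)
  step 2: 0  (read b: 0→0)
  step 3: 0  (read b: 0→0)

After reading 3 characters, D is in state 0.

0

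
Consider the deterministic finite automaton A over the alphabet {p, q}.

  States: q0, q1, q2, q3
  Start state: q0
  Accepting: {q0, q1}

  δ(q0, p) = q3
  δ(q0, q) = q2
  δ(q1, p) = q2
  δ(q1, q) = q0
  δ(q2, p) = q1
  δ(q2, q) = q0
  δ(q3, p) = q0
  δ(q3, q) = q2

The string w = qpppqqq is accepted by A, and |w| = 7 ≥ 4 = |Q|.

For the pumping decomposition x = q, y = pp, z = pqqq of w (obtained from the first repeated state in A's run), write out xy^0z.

xy⁰z = xz = q·pqqq = qpqqq.
Reading y = pp takes A from q2 back to q2, so after x the machine is still in q2, and z then leads to the accepting state q0. Hence qpqqq ∈ L(A).

qpqqq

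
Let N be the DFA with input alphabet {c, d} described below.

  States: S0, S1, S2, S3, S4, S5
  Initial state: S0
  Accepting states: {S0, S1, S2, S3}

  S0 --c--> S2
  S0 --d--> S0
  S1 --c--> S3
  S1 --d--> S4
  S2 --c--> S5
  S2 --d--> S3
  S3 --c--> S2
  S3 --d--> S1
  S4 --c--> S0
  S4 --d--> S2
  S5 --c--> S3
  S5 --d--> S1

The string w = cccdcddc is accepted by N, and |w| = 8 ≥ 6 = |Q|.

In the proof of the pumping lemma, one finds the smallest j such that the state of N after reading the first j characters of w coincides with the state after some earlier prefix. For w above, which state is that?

Run of N on w = c c c d c d d c:
  step 0: S0  (start)
  step 1: S2  (read c: S0→S2)
  step 2: S5  (read c: S2→S5)
  step 3: S3  (read c: S5→S3)
  step 4: S1  (read d: S3→S1)
  step 5: S3  (read c: S1→S3)   ← first repeat (S3 seen earlier)
  step 6: S1  (read d: S3→S1)
  step 7: S4  (read d: S1→S4)
  step 8: S0  (read c: S4→S0)

The earliest repeat is at step j = 5: N is in S3, which it already visited at step i = 3.

S3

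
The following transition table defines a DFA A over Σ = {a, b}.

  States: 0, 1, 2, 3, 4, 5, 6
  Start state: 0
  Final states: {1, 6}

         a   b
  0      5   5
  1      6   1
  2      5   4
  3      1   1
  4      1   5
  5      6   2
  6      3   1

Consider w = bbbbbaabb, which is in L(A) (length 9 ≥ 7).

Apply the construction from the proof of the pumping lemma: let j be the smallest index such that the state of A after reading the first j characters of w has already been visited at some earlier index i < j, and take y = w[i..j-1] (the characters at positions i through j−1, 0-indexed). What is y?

bbb

Run of A on w = b b b b b a a b b:
  step 0: 0  (start)
  step 1: 5  (read b: 0→5)
  step 2: 2  (read b: 5→2)
  step 3: 4  (read b: 2→4)
  step 4: 5  (read b: 4→5)   ← first repeat (5 seen earlier)
  step 5: 2  (read b: 5→2)
  step 6: 5  (read a: 2→5)
  step 7: 6  (read a: 5→6)
  step 8: 1  (read b: 6→1)
  step 9: 1  (read b: 1→1)

So i = 1, j = 4, giving x = w[0:1] = b, y = w[1:4] = bbb, z = w[4:9] = baabb.
Check: |xy| = 4 ≤ 7 and |y| = 3 ≥ 1. Reading y takes A from 5 back to 5, so every xyⁱz is accepted.
Since A has 7 states, any run of length ≥ 7 visits 7+1 states, so by pigeonhole some state repeats within the first 7 steps — that repeat gives the pumpable loop.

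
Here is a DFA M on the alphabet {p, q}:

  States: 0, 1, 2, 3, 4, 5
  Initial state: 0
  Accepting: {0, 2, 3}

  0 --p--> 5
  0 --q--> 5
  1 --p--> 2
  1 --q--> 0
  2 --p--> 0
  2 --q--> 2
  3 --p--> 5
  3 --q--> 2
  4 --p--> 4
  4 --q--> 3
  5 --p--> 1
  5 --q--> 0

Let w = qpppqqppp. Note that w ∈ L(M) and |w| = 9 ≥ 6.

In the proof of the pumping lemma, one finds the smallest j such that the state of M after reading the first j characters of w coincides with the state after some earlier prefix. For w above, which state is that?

Run of M on w = q p p p q q p p p:
  step 0: 0  (start)
  step 1: 5  (read q: 0→5)
  step 2: 1  (read p: 5→1)
  step 3: 2  (read p: 1→2)
  step 4: 0  (read p: 2→0)   ← first repeat (0 seen earlier)
  step 5: 5  (read q: 0→5)
  step 6: 0  (read q: 5→0)
  step 7: 5  (read p: 0→5)
  step 8: 1  (read p: 5→1)
  step 9: 2  (read p: 1→2)

The earliest repeat is at step j = 4: M is in 0, which it already visited at step i = 0.

0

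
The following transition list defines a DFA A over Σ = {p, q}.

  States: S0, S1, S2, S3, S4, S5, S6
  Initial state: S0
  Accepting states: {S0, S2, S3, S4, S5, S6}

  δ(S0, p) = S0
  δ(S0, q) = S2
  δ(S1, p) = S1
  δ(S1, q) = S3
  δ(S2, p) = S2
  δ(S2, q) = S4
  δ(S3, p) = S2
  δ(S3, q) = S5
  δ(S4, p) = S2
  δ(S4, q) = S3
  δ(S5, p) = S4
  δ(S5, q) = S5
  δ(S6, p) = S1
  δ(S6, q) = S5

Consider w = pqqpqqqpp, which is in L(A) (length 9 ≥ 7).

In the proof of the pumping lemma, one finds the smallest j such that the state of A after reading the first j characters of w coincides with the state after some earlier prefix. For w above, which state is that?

Run of A on w = p q q p q q q p p:
  step 0: S0  (start)
  step 1: S0  (read p: S0→S0)   ← first repeat (S0 seen earlier)
  step 2: S2  (read q: S0→S2)
  step 3: S4  (read q: S2→S4)
  step 4: S2  (read p: S4→S2)
  step 5: S4  (read q: S2→S4)
  step 6: S3  (read q: S4→S3)
  step 7: S5  (read q: S3→S5)
  step 8: S4  (read p: S5→S4)
  step 9: S2  (read p: S4→S2)

The earliest repeat is at step j = 1: A is in S0, which it already visited at step i = 0.

S0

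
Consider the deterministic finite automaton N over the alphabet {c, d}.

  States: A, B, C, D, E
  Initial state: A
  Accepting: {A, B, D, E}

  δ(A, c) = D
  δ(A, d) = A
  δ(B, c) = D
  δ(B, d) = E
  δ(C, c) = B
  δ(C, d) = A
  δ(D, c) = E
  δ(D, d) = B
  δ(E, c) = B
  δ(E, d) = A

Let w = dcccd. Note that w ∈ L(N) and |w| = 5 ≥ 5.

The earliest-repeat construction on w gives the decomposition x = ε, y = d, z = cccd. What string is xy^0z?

xy⁰z = xz = ε·cccd = cccd.
Reading y = d takes N from A back to A, so after x the machine is still in A, and z then leads to the accepting state E. Hence cccd ∈ L(N).

cccd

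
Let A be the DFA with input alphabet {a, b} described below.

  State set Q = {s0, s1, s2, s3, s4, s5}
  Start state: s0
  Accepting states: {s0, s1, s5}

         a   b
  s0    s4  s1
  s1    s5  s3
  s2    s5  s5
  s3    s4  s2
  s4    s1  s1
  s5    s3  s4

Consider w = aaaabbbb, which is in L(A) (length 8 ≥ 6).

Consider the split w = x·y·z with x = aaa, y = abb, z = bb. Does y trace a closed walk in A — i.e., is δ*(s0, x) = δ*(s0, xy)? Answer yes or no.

yes

Run of A on the first 6 characters of w = a a a a b b:
  step 0: s0  (start)
  step 1: s4  (read a: s0→s4)
  step 2: s1  (read a: s4→s1)
  step 3: s5  (read a: s1→s5)
  step 4: s3  (read a: s5→s3)
  step 5: s2  (read b: s3→s2)
  step 6: s5  (read b: s2→s5)

After x (step 3): s5. After xy (step 6): s5.
They match, so y = abb drives A around a cycle from s5 back to itself; pumping y any number of times keeps A in s5 before reading z, and xyⁱz ∈ L(A) for every i ≥ 0.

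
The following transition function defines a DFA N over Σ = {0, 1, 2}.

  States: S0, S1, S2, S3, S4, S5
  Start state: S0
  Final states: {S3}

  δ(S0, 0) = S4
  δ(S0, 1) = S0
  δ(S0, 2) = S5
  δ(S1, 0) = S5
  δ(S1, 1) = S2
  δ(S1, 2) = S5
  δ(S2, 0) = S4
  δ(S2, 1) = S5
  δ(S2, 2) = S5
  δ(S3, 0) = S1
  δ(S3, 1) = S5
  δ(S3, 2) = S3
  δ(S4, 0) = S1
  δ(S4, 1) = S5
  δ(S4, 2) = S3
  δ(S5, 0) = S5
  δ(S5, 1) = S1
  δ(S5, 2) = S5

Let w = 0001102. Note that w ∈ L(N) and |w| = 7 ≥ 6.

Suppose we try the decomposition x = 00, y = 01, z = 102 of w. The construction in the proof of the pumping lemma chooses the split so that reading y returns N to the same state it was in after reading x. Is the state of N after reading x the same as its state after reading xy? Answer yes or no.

yes

State sequence: S0 -0-> S4 -0-> S1 -0-> S5 -1-> S1

After x (step 2): S1. After xy (step 4): S1.
They match, so y = 01 drives N around a cycle from S1 back to itself; pumping y any number of times keeps N in S1 before reading z, and xyⁱz ∈ L(N) for every i ≥ 0.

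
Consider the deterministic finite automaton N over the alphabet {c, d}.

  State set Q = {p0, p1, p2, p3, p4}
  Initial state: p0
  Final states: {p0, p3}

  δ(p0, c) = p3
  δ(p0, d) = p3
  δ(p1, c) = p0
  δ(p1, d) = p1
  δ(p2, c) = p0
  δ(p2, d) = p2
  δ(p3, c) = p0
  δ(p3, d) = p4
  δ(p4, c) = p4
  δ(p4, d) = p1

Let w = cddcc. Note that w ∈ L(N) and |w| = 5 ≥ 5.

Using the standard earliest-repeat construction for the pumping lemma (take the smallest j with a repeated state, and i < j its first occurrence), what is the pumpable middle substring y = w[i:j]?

Run of N on w = c d d c c:
  step 0: p0  (start)
  step 1: p3  (read c: p0→p3)
  step 2: p4  (read d: p3→p4)
  step 3: p1  (read d: p4→p1)
  step 4: p0  (read c: p1→p0)   ← first repeat (p0 seen earlier)
  step 5: p3  (read c: p0→p3)

So i = 0, j = 4, giving x = w[0:0] = ε, y = w[0:4] = cddc, z = w[4:5] = c.
Check: |xy| = 4 ≤ 5 and |y| = 4 ≥ 1. Reading y takes N from p0 back to p0, so every xyⁱz is accepted.
The DFA has 5 states, so the proof of the pumping lemma guarantees a repeated state among the first 5+1 visited; the segment between the two visits is the pumpable y.

cddc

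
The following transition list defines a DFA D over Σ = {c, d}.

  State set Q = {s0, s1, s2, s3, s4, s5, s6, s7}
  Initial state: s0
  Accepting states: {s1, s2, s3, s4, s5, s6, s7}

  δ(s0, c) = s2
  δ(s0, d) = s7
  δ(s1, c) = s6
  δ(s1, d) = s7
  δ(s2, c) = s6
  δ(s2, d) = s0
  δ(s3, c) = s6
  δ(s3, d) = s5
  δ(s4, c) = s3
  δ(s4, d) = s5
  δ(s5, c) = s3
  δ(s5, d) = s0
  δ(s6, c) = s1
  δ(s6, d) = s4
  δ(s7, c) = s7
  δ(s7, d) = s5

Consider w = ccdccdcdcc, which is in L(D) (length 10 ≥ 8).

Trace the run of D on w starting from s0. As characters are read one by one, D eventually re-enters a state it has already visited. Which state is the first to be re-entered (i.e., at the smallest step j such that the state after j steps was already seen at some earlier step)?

State sequence: s0 -c-> s2 -c-> s6 -d-> s4 -c-> s3 -c-> s6 -d-> s4 -c-> s3 -d-> s5 -c-> s3 -c-> s6
First repeat at step 5: s6 was already visited.

The earliest repeat is at step j = 5: D is in s6, which it already visited at step i = 2.
With |Q| = 8, pigeonhole forces a state repeat no later than step 8; the substring read between the first and second visits to that state can be pumped.

s6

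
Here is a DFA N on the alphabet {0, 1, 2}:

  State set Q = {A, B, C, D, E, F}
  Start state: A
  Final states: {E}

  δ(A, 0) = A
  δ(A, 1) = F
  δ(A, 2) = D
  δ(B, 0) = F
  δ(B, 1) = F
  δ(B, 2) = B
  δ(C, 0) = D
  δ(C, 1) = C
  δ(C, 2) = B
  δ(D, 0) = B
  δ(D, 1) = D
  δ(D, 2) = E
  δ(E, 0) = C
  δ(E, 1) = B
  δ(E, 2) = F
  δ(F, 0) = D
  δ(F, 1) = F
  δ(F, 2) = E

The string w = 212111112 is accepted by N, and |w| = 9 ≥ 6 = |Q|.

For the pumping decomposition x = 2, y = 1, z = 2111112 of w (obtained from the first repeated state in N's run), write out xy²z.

xy^2z = 2·1·1·2111112 = 2112111112.
Reading y = 1 takes N from D back to D, so after x·y·y the machine is still in D, and z then leads to the accepting state E. Hence 2112111112 ∈ L(N).

2112111112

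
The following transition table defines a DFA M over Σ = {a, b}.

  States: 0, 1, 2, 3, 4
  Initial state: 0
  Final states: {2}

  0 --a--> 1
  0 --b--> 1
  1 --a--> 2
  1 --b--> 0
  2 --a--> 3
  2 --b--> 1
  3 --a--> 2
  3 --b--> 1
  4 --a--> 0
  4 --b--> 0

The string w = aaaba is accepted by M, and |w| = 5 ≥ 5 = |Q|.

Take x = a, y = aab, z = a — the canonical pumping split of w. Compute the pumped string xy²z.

xy^2z = a·aab·aab·a = aaabaaba.
Reading y = aab takes M from 1 back to 1, so after x·y·y the machine is still in 1, and z then leads to the accepting state 2. Hence aaabaaba ∈ L(M).

aaabaaba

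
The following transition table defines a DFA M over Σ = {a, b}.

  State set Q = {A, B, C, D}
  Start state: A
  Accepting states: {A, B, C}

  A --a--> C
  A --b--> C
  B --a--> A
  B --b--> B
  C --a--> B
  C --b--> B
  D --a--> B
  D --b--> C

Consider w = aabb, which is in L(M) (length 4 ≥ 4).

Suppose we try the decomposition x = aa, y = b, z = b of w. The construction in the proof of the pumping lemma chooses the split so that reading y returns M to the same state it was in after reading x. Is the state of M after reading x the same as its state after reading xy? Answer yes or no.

yes

Run of M on the first 3 characters of w = a a b:
  step 0: A  (start)
  step 1: C  (read a: A→C)
  step 2: B  (read a: C→B)
  step 3: B  (read b: B→B)

After x (step 2): B. After xy (step 3): B.
They match, so y = b drives M around a cycle from B back to itself; pumping y any number of times keeps M in B before reading z, and xyⁱz ∈ L(M) for every i ≥ 0.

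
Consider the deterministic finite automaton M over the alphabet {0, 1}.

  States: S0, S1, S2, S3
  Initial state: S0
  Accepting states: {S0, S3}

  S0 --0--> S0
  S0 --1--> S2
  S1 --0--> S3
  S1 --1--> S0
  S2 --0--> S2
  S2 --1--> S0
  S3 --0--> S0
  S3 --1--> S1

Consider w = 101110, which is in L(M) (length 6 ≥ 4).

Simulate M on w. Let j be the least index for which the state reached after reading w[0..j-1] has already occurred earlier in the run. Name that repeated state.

State sequence: S0 -1-> S2 -0-> S2 -1-> S0 -1-> S2 -1-> S0 -0-> S0
First repeat at step 2: S2 was already visited.

The earliest repeat is at step j = 2: M is in S2, which it already visited at step i = 1.

S2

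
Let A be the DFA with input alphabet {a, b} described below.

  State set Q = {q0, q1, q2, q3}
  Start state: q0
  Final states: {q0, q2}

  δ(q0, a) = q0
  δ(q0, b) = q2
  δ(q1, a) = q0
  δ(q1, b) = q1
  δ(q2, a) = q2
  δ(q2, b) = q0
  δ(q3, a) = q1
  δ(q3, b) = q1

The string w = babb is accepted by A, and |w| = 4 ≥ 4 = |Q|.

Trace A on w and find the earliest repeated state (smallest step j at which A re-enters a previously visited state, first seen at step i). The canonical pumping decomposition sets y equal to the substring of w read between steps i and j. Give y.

a

Run of A on w = b a b b:
  step 0: q0  (start)
  step 1: q2  (read b: q0→q2)
  step 2: q2  (read a: q2→q2)   ← first repeat (q2 seen earlier)
  step 3: q0  (read b: q2→q0)
  step 4: q2  (read b: q0→q2)

So i = 1, j = 2, giving x = w[0:1] = b, y = w[1:2] = a, z = w[2:4] = bb.
Check: |xy| = 2 ≤ 4 and |y| = 1 ≥ 1. Reading y takes A from q2 back to q2, so every xyⁱz is accepted.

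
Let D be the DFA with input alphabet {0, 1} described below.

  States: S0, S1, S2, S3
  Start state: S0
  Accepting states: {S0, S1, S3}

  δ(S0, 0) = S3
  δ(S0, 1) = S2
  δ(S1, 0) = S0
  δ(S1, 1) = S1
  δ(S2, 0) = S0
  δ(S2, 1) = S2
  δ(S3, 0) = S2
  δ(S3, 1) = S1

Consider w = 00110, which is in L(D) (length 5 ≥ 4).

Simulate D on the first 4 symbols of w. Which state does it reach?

S2

State sequence: S0 -0-> S3 -0-> S2 -1-> S2 -1-> S2

After reading 4 characters, D is in state S2.
(This kind of state-tracing is the core of the pumping-lemma construction: with 4 states, pigeonhole forces a repeat within the first 4 steps.)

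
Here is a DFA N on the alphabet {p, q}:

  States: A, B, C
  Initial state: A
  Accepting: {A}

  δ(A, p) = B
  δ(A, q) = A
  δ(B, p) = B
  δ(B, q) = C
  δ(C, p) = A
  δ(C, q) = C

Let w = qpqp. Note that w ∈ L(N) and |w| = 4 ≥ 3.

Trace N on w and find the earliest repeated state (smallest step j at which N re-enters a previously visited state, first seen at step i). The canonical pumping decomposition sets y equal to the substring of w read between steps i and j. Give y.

State sequence: A -q-> A -p-> B -q-> C -p-> A
First repeat at step 1: A was already visited.

So i = 0, j = 1, giving x = w[0:0] = ε, y = w[0:1] = q, z = w[1:4] = pqp.
Check: |xy| = 1 ≤ 3 and |y| = 1 ≥ 1. Reading y takes N from A back to A, so every xyⁱz is accepted.

q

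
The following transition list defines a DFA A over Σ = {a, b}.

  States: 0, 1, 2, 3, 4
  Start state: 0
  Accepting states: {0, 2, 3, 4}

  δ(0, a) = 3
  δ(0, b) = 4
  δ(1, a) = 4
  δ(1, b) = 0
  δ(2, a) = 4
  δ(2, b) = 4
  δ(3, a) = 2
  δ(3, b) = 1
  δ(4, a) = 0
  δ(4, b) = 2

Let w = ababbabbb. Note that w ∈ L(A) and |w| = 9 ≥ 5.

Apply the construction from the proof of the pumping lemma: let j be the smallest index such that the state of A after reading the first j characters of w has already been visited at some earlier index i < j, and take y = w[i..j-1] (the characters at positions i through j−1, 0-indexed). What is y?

bb

Run of A on w = a b a b b a b b b:
  step 0: 0  (start)
  step 1: 3  (read a: 0→3)
  step 2: 1  (read b: 3→1)
  step 3: 4  (read a: 1→4)
  step 4: 2  (read b: 4→2)
  step 5: 4  (read b: 2→4)   ← first repeat (4 seen earlier)
  step 6: 0  (read a: 4→0)
  step 7: 4  (read b: 0→4)
  step 8: 2  (read b: 4→2)
  step 9: 4  (read b: 2→4)

So i = 3, j = 5, giving x = w[0:3] = aba, y = w[3:5] = bb, z = w[5:9] = abbb.
Check: |xy| = 5 ≤ 5 and |y| = 2 ≥ 1. Reading y takes A from 4 back to 4, so every xyⁱz is accepted.
Since A has 5 states, any run of length ≥ 5 visits 5+1 states, so by pigeonhole some state repeats within the first 5 steps — that repeat gives the pumpable loop.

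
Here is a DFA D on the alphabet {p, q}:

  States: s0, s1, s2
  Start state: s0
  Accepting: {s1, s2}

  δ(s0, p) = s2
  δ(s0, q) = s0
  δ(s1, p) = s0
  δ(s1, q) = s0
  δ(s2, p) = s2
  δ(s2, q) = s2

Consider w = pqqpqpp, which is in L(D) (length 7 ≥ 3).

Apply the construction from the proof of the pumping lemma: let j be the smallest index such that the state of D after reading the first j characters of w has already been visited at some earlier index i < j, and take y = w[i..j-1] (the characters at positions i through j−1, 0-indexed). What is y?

q

State sequence: s0 -p-> s2 -q-> s2 -q-> s2 -p-> s2 -q-> s2 -p-> s2 -p-> s2
First repeat at step 2: s2 was already visited.

So i = 1, j = 2, giving x = w[0:1] = p, y = w[1:2] = q, z = w[2:7] = qpqpp.
Check: |xy| = 2 ≤ 3 and |y| = 1 ≥ 1. Reading y takes D from s2 back to s2, so every xyⁱz is accepted.
With |Q| = 3, pigeonhole forces a state repeat no later than step 3; the substring read between the first and second visits to that state can be pumped.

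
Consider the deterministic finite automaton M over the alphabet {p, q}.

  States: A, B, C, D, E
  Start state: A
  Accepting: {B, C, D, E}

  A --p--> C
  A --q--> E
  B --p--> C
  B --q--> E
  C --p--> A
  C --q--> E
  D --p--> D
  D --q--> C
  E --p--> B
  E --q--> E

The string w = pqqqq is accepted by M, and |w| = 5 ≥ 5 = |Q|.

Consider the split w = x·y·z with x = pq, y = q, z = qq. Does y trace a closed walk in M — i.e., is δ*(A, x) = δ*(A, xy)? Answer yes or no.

yes

State sequence: A -p-> C -q-> E -q-> E

After x (step 2): E. After xy (step 3): E.
They match, so y = q drives M around a cycle from E back to itself; pumping y any number of times keeps M in E before reading z, and xyⁱz ∈ L(M) for every i ≥ 0.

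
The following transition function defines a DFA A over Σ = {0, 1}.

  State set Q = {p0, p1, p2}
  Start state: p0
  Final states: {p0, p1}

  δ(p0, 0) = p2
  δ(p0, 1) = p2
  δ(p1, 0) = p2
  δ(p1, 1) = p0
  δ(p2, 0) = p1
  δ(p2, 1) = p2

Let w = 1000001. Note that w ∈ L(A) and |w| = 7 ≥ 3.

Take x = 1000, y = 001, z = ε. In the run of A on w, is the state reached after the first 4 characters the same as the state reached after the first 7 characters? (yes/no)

Run of A on the first 7 characters of w = 1 0 0 0 0 0 1:
  step 0: p0  (start)
  step 1: p2  (read 1: p0→p2)
  step 2: p1  (read 0: p2→p1)
  step 3: p2  (read 0: p1→p2)
  step 4: p1  (read 0: p2→p1)
  step 5: p2  (read 0: p1→p2)
  step 6: p1  (read 0: p2→p1)
  step 7: p0  (read 1: p1→p0)

After x (step 4): p1. After xy (step 7): p0.
They differ (p1 ≠ p0), so y is not a cycle from the state after x; this split is not the one the pumping-lemma construction produces, and pumping y need not keep the string in L(A).

no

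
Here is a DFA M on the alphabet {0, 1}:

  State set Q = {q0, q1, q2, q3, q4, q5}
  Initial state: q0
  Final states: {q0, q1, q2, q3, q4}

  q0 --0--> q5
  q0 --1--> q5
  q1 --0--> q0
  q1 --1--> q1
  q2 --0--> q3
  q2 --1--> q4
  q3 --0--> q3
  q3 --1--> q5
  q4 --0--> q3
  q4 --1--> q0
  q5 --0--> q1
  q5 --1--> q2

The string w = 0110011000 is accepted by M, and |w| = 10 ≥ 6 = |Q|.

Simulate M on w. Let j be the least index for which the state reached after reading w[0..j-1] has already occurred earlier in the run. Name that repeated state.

q3

State sequence: q0 -0-> q5 -1-> q2 -1-> q4 -0-> q3 -0-> q3 -1-> q5 -1-> q2 -0-> q3 -0-> q3 -0-> q3
First repeat at step 5: q3 was already visited.

The earliest repeat is at step j = 5: M is in q3, which it already visited at step i = 4.
Since M has 6 states, any run of length ≥ 6 visits 6+1 states, so by pigeonhole some state repeats within the first 6 steps — that repeat gives the pumpable loop.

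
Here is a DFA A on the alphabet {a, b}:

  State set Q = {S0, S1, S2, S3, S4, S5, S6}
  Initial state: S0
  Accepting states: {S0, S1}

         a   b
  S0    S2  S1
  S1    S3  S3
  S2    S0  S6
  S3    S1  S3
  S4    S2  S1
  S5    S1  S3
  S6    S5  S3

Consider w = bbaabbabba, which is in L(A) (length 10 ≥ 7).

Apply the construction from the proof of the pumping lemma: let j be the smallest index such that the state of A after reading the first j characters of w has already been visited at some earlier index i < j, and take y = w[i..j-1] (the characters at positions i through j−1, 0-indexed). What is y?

ba

State sequence: S0 -b-> S1 -b-> S3 -a-> S1 -a-> S3 -b-> S3 -b-> S3 -a-> S1 -b-> S3 -b-> S3 -a-> S1
First repeat at step 3: S1 was already visited.

So i = 1, j = 3, giving x = w[0:1] = b, y = w[1:3] = ba, z = w[3:10] = abbabba.
Check: |xy| = 3 ≤ 7 and |y| = 2 ≥ 1. Reading y takes A from S1 back to S1, so every xyⁱz is accepted.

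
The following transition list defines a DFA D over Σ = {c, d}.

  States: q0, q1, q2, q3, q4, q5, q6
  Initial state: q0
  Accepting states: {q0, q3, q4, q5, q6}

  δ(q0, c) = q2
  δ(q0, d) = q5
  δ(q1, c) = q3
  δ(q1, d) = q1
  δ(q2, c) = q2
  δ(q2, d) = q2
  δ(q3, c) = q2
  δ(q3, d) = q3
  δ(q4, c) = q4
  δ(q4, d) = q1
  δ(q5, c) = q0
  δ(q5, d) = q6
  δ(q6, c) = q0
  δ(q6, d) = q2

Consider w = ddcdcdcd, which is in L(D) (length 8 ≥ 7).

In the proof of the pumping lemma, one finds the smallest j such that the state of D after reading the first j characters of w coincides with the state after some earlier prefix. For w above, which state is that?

Run of D on w = d d c d c d c d:
  step 0: q0  (start)
  step 1: q5  (read d: q0→q5)
  step 2: q6  (read d: q5→q6)
  step 3: q0  (read c: q6→q0)   ← first repeat (q0 seen earlier)
  step 4: q5  (read d: q0→q5)
  step 5: q0  (read c: q5→q0)
  step 6: q5  (read d: q0→q5)
  step 7: q0  (read c: q5→q0)
  step 8: q5  (read d: q0→q5)

The earliest repeat is at step j = 3: D is in q0, which it already visited at step i = 0.

q0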